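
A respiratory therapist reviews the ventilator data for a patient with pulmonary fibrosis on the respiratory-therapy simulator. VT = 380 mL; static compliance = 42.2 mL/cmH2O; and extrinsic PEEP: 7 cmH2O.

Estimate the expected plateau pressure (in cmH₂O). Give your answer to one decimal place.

Pplat = PEEP + Vt / Cstat = 7 + 380 / 42.2 = 7 + 9.005 = 16.005 cmH2O.

16.0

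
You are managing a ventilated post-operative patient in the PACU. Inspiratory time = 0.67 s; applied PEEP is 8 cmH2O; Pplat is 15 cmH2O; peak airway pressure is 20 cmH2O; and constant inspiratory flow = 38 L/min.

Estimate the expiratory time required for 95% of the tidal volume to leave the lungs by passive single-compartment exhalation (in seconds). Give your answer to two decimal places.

1.43

Flow: 38 L/min ÷ 60 = 0.6333 L/s.
Vt = flow × Ti = 0.6333 L/s × 0.67 s × 1000 mL/L = 424.31 mL.
R = (PIP − Pplat)/V̇ = (20 − 15) / 0.6333 = 5.0/0.6333 = 7.895 cmH2O·s/L.
C = Vt/(Pplat − PEEP) = 424.31 / (15 − 8) = 424.31/7.0 = 60.616 mL/cmH2O.
τ = R × C = 7.895 × 0.06062 L/cmH2O = 0.4786 s.
t = −τ·ln(1 − 0.95) = −0.4786·ln(0.05) = 1.434 s.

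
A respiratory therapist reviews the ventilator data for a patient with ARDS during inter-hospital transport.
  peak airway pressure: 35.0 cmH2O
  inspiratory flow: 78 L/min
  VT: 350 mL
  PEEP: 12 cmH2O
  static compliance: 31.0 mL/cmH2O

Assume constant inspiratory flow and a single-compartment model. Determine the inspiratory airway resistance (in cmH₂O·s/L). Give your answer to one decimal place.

Flow: 78 L/min ÷ 60 = 1.3 L/s.
Equation of motion (constant flow): PIP = Vt/C + R·V̇ + PEEP.
R·V̇ = PIP − Vt/C − PEEP = 35.0 − 350/31.0 − 12 = 35.0 − 11.29 − 12 = 11.71 cmH2O.
R = 11.71 / 1.3 = 9.008 cmH2O·s/L.

9.0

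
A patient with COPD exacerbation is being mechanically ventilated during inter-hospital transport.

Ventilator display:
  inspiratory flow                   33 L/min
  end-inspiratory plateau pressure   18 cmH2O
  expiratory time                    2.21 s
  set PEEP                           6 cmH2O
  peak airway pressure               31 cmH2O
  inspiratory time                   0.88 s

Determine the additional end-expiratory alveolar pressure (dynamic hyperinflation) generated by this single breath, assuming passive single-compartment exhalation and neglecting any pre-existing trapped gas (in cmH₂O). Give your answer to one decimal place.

Flow: 33 L/min ÷ 60 = 0.55 L/s.
Vt = flow × Ti = 0.55 L/s × 0.88 s × 1000 mL/L = 484.0 mL.
R = (PIP − Pplat)/V̇ = (31 − 18) / 0.55 = 13.0/0.55 = 23.636 cmH2O·s/L.
C = Vt/(Pplat − PEEP) = 484.0 / (18 − 6) = 484.0/12.0 = 40.333 mL/cmH2O.
τ = R × C = 23.636 × 0.04033 L/cmH2O = 0.9532 s.
Fraction remaining = e^(−Te/τ) = e^(−2.21/0.9532) = 0.09842; trapped volume = 484.0 × 0.09842 = 47.635 mL.
Additional alveolar pressure from trapping ≈ V_trapped / C = 47.635 / 40.333 = 1.181 cmH2O.

1.2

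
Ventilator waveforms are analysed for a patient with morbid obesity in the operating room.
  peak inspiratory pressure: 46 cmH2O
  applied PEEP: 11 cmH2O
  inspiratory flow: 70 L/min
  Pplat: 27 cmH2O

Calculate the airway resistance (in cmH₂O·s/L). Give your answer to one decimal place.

16.3

Flow: 70 L/min ÷ 60 = 1.1667 L/s.
Raw = (PIP − Pplat) / flow = (46 − 27) / 1.1667 = 19.0 / 1.1667 = 16.285 cmH2O·s/L.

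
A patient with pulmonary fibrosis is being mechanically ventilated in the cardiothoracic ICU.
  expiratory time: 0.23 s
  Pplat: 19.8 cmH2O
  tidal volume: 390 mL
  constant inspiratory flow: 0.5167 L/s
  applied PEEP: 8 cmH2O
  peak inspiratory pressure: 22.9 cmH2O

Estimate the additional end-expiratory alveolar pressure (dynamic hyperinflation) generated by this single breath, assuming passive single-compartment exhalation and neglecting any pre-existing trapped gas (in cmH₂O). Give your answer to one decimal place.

R = (PIP − Pplat)/V̇ = (22.9 − 19.8) / 0.5167 = 3.1/0.5167 = 6.0 cmH2O·s/L.
C = Vt/(Pplat − PEEP) = 390.0 / (19.8 − 8) = 390.0/11.8 = 33.051 mL/cmH2O.
τ = R × C = 6.0 × 0.03305 L/cmH2O = 0.1983 s.
Fraction remaining = e^(−Te/τ) = e^(−0.23/0.1983) = 0.3135; trapped volume = 390.0 × 0.3135 = 122.27 mL.
Additional alveolar pressure from trapping ≈ V_trapped / C = 122.27 / 33.051 = 3.699 cmH2O.

3.7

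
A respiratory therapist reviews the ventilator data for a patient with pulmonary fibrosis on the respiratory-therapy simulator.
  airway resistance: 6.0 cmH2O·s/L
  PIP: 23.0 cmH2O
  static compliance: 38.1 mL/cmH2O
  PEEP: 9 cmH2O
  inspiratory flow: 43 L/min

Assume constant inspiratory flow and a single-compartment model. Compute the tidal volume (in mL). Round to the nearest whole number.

Flow: 43 L/min ÷ 60 = 0.7167 L/s.
Equation of motion (constant flow): PIP = Vt/C + R·V̇ + PEEP.
Vt/C = PIP − R·V̇ − PEEP = 23.0 − 4.3 − 9 = 9.7 cmH2O.
Vt = C × 9.7 = 38.1 × 9.7 = 369.57 mL.

370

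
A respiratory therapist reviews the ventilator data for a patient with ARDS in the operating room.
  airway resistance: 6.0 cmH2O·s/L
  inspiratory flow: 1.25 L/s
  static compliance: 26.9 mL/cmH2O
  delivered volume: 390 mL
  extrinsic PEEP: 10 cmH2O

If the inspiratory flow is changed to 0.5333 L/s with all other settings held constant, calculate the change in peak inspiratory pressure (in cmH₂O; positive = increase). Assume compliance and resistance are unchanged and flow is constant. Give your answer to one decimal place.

PIP = Vt/C + R·V̇ + PEEP (constant-flow equation of motion).
Only the resistive term changes: ΔPIP = R × ΔV̇ = 6.0 × (0.5333 − 1.25) = 6.0 × -0.7167 = -4.3 cmH2O.

-4.3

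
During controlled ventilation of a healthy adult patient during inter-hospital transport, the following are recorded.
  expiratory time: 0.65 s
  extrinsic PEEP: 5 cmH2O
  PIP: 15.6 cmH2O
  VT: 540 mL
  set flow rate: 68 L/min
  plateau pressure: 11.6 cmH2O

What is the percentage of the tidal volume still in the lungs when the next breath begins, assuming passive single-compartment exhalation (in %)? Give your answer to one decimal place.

Flow: 68 L/min ÷ 60 = 1.1333 L/s.
R = (PIP − Pplat)/V̇ = (15.6 − 11.6) / 1.1333 = 4.0/1.1333 = 3.53 cmH2O·s/L.
C = Vt/(Pplat − PEEP) = 540.0 / (11.6 − 5) = 540.0/6.6 = 81.818 mL/cmH2O.
τ = R × C = 3.53 × 0.08182 L/cmH2O = 0.2888 s.
Fraction remaining at end-expiration = e^(−Te/τ) = e^(−0.65/0.2888) = 0.1053 → 10.53%.

10.5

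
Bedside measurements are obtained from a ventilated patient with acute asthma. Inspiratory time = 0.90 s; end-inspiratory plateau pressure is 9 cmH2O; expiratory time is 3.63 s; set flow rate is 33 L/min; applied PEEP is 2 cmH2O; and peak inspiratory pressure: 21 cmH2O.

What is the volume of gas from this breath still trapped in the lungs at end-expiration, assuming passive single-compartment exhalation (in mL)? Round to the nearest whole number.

Flow: 33 L/min ÷ 60 = 0.55 L/s.
Vt = flow × Ti = 0.55 L/s × 0.90 s × 1000 mL/L = 495.0 mL.
R = (PIP − Pplat)/V̇ = (21 − 9) / 0.55 = 12.0/0.55 = 21.818 cmH2O·s/L.
C = Vt/(Pplat − PEEP) = 495.0 / (9 − 2) = 495.0/7.0 = 70.714 mL/cmH2O.
τ = R × C = 21.818 × 0.07071 L/cmH2O = 1.543 s.
Fraction remaining = e^(−Te/τ) = e^(−3.63/1.543) = 0.09513.
Trapped volume = 495.0 × 0.09513 = 47.089 mL.

47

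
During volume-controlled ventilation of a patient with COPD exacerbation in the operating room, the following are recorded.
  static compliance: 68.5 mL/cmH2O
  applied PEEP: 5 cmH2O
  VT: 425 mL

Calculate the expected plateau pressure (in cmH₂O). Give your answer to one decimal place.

11.2

Pplat = PEEP + Vt / Cstat = 5 + 425 / 68.5 = 5 + 6.204 = 11.204 cmH2O.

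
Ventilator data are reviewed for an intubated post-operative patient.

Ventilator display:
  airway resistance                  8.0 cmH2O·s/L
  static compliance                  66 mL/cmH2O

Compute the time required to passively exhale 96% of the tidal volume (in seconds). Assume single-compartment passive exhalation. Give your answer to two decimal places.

τ = R × C = 8.0 × 66 mL/cmH2O = 8.0 × 0.066 L/cmH2O = 0.528 s.
Exhaled fraction f = 1 − e^(−t/τ) → t = −τ·ln(1 − f) = −0.528·ln(0.04) = 1.7 s.

1.70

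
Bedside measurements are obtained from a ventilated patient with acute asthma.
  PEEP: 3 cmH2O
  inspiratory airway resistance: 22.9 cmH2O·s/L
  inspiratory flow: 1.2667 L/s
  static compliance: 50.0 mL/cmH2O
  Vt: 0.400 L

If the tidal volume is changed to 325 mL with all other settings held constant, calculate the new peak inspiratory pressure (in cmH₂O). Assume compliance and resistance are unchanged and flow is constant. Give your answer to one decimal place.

38.5

PIP = Vt/C + R·V̇ + PEEP (constant-flow equation of motion).
Only the elastic term changes: ΔPIP = ΔVt / C = (325 − 400) / 50.0 = -1.5 cmH2O.
Original PIP = 400/50.0 + 22.9×1.2667 + 3 = 40.007 cmH2O; new PIP = 40.007 + (-1.5) = 38.507 cmH2O.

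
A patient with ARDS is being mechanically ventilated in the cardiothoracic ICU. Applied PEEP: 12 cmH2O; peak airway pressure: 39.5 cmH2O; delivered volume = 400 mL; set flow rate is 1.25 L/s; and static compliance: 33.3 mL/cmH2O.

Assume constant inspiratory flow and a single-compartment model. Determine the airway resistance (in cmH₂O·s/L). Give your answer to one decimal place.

12.4

Equation of motion (constant flow): PIP = Vt/C + R·V̇ + PEEP.
R·V̇ = PIP − Vt/C − PEEP = 39.5 − 400/33.3 − 12 = 39.5 − 12.012 − 12 = 15.488 cmH2O.
R = 15.488 / 1.25 = 12.39 cmH2O·s/L.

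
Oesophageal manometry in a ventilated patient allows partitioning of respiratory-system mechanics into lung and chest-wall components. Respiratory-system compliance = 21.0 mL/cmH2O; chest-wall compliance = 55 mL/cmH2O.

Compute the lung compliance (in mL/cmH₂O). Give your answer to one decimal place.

34.0

1/CL = 1/Crs − 1/Ccw.
1/CL = 1/21.0 − 1/55 = 0.02944.
CL = 33.967 mL/cmH2O.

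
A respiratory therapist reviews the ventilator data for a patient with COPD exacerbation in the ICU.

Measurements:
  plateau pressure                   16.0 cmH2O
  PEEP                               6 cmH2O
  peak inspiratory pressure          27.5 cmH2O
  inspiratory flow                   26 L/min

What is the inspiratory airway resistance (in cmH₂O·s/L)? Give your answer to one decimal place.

26.5

Flow: 26 L/min ÷ 60 = 0.4333 L/s.
Raw = (PIP − Pplat) / flow = (27.5 − 16.0) / 0.4333 = 11.5 / 0.4333 = 26.541 cmH2O·s/L.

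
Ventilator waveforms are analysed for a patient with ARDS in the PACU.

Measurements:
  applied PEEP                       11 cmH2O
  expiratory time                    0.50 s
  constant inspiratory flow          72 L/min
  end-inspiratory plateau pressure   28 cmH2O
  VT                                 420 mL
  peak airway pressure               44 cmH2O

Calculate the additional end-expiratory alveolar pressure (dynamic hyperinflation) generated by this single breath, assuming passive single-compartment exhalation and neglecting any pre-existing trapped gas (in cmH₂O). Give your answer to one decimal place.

3.7

Flow: 72 L/min ÷ 60 = 1.2 L/s.
R = (PIP − Pplat)/V̇ = (44 − 28) / 1.2 = 16.0/1.2 = 13.333 cmH2O·s/L.
C = Vt/(Pplat − PEEP) = 420.0 / (28 − 11) = 420.0/17.0 = 24.706 mL/cmH2O.
τ = R × C = 13.333 × 0.02471 L/cmH2O = 0.3295 s.
Fraction remaining = e^(−Te/τ) = e^(−0.50/0.3295) = 0.2193; trapped volume = 420.0 × 0.2193 = 92.106 mL.
Additional alveolar pressure from trapping ≈ V_trapped / C = 92.106 / 24.706 = 3.728 cmH2O.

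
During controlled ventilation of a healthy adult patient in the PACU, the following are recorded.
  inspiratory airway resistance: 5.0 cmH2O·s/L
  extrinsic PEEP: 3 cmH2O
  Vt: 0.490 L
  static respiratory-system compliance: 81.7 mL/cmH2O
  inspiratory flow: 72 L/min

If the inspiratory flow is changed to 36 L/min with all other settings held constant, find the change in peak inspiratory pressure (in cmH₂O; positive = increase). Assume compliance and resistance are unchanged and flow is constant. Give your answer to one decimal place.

-3.0

Flow: 72 L/min ÷ 60 = 1.2 L/s.
New flow: 36 L/min ÷ 60 = 0.6 L/s.
PIP = Vt/C + R·V̇ + PEEP (constant-flow equation of motion).
Only the resistive term changes: ΔPIP = R × ΔV̇ = 5.0 × (0.6 − 1.2) = 5.0 × -0.6 = -3.0 cmH2O.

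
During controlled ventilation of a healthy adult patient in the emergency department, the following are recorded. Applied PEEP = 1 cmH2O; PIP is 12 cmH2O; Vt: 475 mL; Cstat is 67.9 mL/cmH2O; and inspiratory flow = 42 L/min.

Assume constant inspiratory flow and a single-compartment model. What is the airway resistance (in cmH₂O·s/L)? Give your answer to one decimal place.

5.7

Flow: 42 L/min ÷ 60 = 0.7 L/s.
Equation of motion (constant flow): PIP = Vt/C + R·V̇ + PEEP.
R·V̇ = PIP − Vt/C − PEEP = 12 − 475/67.9 − 1 = 12 − 6.996 − 1 = 4.004 cmH2O.
R = 4.004 / 0.7 = 5.72 cmH2O·s/L.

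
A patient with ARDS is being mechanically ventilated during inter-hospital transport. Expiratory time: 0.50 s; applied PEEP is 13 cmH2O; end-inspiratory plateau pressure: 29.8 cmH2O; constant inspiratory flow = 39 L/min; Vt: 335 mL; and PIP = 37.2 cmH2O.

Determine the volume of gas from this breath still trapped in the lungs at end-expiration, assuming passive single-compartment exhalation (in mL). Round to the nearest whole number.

37

Flow: 39 L/min ÷ 60 = 0.65 L/s.
R = (PIP − Pplat)/V̇ = (37.2 − 29.8) / 0.65 = 7.4/0.65 = 11.385 cmH2O·s/L.
C = Vt/(Pplat − PEEP) = 335.0 / (29.8 − 13) = 335.0/16.8 = 19.94 mL/cmH2O.
τ = R × C = 11.385 × 0.01994 L/cmH2O = 0.227 s.
Fraction remaining = e^(−Te/τ) = e^(−0.50/0.227) = 0.1105.
Trapped volume = 335.0 × 0.1105 = 37.018 mL.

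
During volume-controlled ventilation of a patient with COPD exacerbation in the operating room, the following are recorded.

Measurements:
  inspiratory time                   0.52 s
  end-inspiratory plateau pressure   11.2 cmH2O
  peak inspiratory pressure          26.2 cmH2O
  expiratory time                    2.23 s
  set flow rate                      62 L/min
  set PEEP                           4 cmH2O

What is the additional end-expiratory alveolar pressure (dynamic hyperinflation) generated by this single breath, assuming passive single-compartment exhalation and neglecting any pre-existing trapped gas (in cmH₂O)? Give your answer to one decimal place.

Flow: 62 L/min ÷ 60 = 1.0333 L/s.
Vt = flow × Ti = 1.0333 L/s × 0.52 s × 1000 mL/L = 537.32 mL.
R = (PIP − Pplat)/V̇ = (26.2 − 11.2) / 1.0333 = 15.0/1.0333 = 14.517 cmH2O·s/L.
C = Vt/(Pplat − PEEP) = 537.32 / (11.2 − 4) = 537.32/7.2 = 74.628 mL/cmH2O.
τ = R × C = 14.517 × 0.07463 L/cmH2O = 1.083 s.
Fraction remaining = e^(−Te/τ) = e^(−2.23/1.083) = 0.1276; trapped volume = 537.32 × 0.1276 = 68.562 mL.
Additional alveolar pressure from trapping ≈ V_trapped / C = 68.562 / 74.628 = 0.9187 cmH2O.

0.9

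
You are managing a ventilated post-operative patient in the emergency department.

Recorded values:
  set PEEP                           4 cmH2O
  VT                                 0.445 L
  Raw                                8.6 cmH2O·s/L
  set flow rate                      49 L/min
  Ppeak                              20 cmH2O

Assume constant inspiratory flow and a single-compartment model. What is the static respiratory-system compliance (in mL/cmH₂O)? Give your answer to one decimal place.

49.6

Flow: 49 L/min ÷ 60 = 0.8167 L/s.
Equation of motion (constant flow): PIP = Vt/C + R·V̇ + PEEP.
Vt/C = PIP − R·V̇ − PEEP = 20 − 8.6×0.8167 − 4 = 20 − 7.024 − 4 = 8.976 cmH2O.
C = Vt / 8.976 = 445 / 8.976 = 49.577 mL/cmH2O.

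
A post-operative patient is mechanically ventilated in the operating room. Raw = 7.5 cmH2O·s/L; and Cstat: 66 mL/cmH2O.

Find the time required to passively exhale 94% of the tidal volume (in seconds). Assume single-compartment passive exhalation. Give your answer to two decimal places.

τ = R × C = 7.5 × 66 mL/cmH2O = 7.5 × 0.066 L/cmH2O = 0.495 s.
Exhaled fraction f = 1 − e^(−t/τ) → t = −τ·ln(1 − f) = −0.495·ln(0.06) = 1.393 s.

1.39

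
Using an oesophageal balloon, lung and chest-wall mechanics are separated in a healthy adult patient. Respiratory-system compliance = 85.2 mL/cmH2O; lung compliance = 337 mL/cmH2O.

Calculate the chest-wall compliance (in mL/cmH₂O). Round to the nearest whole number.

114

1/Ccw = 1/Crs − 1/CL.
1/Ccw = 1/85.2 − 1/337 = 0.00877.
Ccw = 114.03 mL/cmH2O.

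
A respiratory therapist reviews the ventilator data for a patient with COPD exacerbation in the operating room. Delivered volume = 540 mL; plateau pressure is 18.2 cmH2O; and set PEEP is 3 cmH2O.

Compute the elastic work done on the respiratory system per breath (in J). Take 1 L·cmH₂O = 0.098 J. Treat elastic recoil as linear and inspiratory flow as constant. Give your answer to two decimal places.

Elastic work ≈ ½ × (Pplat − PEEP) × Vt = 0.5 × (18.2 − 3) × 0.540 L = 0.5 × 15.2 × 0.540 = 4.104 L·cmH2O.
× 0.098 J/(L·cmH2O) → 0.4022 J.

0.40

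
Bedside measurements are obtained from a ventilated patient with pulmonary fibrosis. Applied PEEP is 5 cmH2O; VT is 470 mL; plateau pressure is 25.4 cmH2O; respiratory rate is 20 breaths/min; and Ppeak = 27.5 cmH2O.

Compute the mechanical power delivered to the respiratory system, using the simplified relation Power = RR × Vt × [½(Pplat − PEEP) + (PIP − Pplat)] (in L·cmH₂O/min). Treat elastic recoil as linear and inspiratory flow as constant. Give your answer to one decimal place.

Per-breath work = Vt × [½(Pplat−PEEP) + (PIP−Pplat)] = 0.470 × [0.5×20.4 + 2.1] = 0.470 × 12.3 = 5.781 L·cmH2O.
Power = 20 × 5.781 = 115.62 L·cmH2O/min.

115.6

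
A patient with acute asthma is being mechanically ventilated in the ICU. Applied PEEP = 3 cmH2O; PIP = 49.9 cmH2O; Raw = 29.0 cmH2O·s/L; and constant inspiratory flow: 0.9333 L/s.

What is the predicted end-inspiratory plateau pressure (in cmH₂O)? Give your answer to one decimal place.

22.8

Pplat = PIP − Raw × flow = 49.9 − 29.0 × 0.9333 = 49.9 − 27.066 = 22.834 cmH2O.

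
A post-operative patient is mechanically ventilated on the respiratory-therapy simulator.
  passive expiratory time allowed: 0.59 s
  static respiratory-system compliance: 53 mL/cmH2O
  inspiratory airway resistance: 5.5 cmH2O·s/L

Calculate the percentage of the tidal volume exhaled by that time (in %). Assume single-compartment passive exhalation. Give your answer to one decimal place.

86.8

τ = R × C = 5.5 × 53 mL/cmH2O = 5.5 × 0.053 L/cmH2O = 0.2915 s.
Passive exhalation: V(t)/V₀ = e^(−t/τ) = e^(−0.59/0.2915) = 0.1321.
Fraction exhaled = 1 − 0.1321 = 0.8679 → 86.79%.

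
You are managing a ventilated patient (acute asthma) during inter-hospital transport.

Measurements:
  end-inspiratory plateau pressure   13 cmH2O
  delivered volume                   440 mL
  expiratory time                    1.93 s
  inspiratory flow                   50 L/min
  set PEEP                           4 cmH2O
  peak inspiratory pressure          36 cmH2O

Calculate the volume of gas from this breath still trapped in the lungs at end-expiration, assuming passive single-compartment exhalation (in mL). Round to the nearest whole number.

105

Flow: 50 L/min ÷ 60 = 0.8333 L/s.
R = (PIP − Pplat)/V̇ = (36 − 13) / 0.8333 = 23.0/0.8333 = 27.601 cmH2O·s/L.
C = Vt/(Pplat − PEEP) = 440.0 / (13 − 4) = 440.0/9.0 = 48.889 mL/cmH2O.
τ = R × C = 27.601 × 0.04889 L/cmH2O = 1.349 s.
Fraction remaining = e^(−Te/τ) = e^(−1.93/1.349) = 0.2391.
Trapped volume = 440.0 × 0.2391 = 105.2 mL.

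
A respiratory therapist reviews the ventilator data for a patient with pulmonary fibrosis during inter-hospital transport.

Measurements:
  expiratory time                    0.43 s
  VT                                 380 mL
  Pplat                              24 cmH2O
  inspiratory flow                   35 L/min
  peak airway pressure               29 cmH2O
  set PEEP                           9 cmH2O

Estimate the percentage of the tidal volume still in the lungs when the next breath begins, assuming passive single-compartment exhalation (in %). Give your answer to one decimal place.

Flow: 35 L/min ÷ 60 = 0.5833 L/s.
R = (PIP − Pplat)/V̇ = (29 − 24) / 0.5833 = 5.0/0.5833 = 8.572 cmH2O·s/L.
C = Vt/(Pplat − PEEP) = 380.0 / (24 − 9) = 380.0/15.0 = 25.333 mL/cmH2O.
τ = R × C = 8.572 × 0.02533 L/cmH2O = 0.2171 s.
Fraction remaining at end-expiration = e^(−Te/τ) = e^(−0.43/0.2171) = 0.138 → 13.8%.

13.8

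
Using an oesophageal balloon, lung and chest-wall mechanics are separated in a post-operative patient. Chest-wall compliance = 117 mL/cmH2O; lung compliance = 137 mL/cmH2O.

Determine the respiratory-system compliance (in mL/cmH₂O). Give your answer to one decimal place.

Lung and chest wall are elastances in series: 1/Crs = 1/CL + 1/Ccw.
1/Crs = 1/137 + 1/117 = 0.01585.
Crs = 63.091 mL/cmH2O.

63.1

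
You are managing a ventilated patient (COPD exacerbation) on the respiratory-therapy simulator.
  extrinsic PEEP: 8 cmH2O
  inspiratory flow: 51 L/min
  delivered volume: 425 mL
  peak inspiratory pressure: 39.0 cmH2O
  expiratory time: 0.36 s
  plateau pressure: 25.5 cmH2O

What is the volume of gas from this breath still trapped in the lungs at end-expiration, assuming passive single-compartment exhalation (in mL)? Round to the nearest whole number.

167

Flow: 51 L/min ÷ 60 = 0.85 L/s.
R = (PIP − Pplat)/V̇ = (39.0 − 25.5) / 0.85 = 13.5/0.85 = 15.882 cmH2O·s/L.
C = Vt/(Pplat − PEEP) = 425.0 / (25.5 − 8) = 425.0/17.5 = 24.286 mL/cmH2O.
τ = R × C = 15.882 × 0.02429 L/cmH2O = 0.3858 s.
Fraction remaining = e^(−Te/τ) = e^(−0.36/0.3858) = 0.3933.
Trapped volume = 425.0 × 0.3933 = 167.15 mL.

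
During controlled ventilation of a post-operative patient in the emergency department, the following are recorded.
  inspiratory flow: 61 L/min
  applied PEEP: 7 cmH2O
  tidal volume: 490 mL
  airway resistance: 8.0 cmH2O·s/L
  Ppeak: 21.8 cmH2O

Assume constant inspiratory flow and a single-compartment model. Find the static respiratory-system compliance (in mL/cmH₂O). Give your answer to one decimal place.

Flow: 61 L/min ÷ 60 = 1.0167 L/s.
Equation of motion (constant flow): PIP = Vt/C + R·V̇ + PEEP.
Vt/C = PIP − R·V̇ − PEEP = 21.8 − 8.0×1.0167 − 7 = 21.8 − 8.134 − 7 = 6.666 cmH2O.
C = Vt / 6.666 = 490 / 6.666 = 73.507 mL/cmH2O.

73.5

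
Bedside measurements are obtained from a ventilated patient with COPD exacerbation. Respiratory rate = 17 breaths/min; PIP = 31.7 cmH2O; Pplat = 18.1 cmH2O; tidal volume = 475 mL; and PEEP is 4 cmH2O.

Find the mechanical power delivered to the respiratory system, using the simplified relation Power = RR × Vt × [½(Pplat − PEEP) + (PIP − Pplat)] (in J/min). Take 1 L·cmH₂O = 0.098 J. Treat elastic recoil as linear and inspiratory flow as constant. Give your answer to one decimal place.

16.3

Per-breath work = Vt × [½(Pplat−PEEP) + (PIP−Pplat)] = 0.475 × [0.5×14.1 + 13.6] = 0.475 × 20.65 = 9.809 L·cmH2O.
Power = 17 × 9.809 = 166.75 L·cmH2O/min.
× 0.098 J/(L·cmH2O) → 16.342 J/min.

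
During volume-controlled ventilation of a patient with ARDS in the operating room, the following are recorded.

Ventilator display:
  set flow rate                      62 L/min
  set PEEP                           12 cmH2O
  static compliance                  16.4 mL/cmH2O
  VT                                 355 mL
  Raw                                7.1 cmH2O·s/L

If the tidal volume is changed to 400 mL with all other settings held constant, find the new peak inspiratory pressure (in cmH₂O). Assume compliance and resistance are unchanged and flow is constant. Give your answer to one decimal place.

Flow: 62 L/min ÷ 60 = 1.0333 L/s.
PIP = Vt/C + R·V̇ + PEEP (constant-flow equation of motion).
Only the elastic term changes: ΔPIP = ΔVt / C = (400 − 355) / 16.4 = 2.744 cmH2O.
Original PIP = 355/16.4 + 7.1×1.0333 + 12 = 40.983 cmH2O; new PIP = 40.983 + (2.744) = 43.727 cmH2O.

43.7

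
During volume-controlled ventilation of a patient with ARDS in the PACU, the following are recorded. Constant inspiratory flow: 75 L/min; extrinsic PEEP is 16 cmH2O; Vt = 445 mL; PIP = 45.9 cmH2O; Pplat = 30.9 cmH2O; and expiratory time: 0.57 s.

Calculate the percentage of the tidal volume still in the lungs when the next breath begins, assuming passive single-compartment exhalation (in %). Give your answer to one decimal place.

Flow: 75 L/min ÷ 60 = 1.25 L/s.
R = (PIP − Pplat)/V̇ = (45.9 − 30.9) / 1.25 = 15.0/1.25 = 12.0 cmH2O·s/L.
C = Vt/(Pplat − PEEP) = 445.0 / (30.9 − 16) = 445.0/14.9 = 29.866 mL/cmH2O.
τ = R × C = 12.0 × 0.02987 L/cmH2O = 0.3584 s.
Fraction remaining at end-expiration = e^(−Te/τ) = e^(−0.57/0.3584) = 0.2038 → 20.38%.

20.4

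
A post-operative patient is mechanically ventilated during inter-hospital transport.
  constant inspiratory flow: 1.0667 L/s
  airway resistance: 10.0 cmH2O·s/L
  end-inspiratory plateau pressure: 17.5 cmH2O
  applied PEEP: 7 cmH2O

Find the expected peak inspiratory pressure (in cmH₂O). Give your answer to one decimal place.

28.2

PIP = Pplat + Raw × flow = 17.5 + 10.0 × 1.0667 = 17.5 + 10.667 = 28.167 cmH2O.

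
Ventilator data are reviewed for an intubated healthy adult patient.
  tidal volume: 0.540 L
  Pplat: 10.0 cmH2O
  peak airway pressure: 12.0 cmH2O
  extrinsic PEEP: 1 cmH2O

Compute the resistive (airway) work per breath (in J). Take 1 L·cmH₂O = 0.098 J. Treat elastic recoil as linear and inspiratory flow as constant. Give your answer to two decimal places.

0.11

With constant inspiratory flow the resistive pressure is constant at PIP − Pplat = 12.0 − 10.0 = 2.0 cmH2O, so resistive work = 2.0 × 0.540 = 1.08 L·cmH2O.
× 0.098 J/(L·cmH2O) → 0.1058 J.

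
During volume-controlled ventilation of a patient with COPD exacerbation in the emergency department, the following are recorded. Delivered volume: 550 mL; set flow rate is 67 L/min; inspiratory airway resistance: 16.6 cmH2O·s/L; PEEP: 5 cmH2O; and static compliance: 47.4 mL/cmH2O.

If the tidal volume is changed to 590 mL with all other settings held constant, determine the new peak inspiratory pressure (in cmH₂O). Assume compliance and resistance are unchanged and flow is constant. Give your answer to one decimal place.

Flow: 67 L/min ÷ 60 = 1.1167 L/s.
PIP = Vt/C + R·V̇ + PEEP (constant-flow equation of motion).
Only the elastic term changes: ΔPIP = ΔVt / C = (590 − 550) / 47.4 = 0.8439 cmH2O.
Original PIP = 550/47.4 + 16.6×1.1167 + 5 = 35.141 cmH2O; new PIP = 35.141 + (0.8439) = 35.985 cmH2O.

36.0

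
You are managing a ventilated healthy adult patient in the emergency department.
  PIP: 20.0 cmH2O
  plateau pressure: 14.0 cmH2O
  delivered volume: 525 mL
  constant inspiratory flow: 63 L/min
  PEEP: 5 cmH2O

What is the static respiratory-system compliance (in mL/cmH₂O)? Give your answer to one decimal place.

Cstat = Vt / (Pplat − PEEP) = 525 / (14.0 − 5) = 525 / 9.0 = 58.333 mL/cmH2O.

58.3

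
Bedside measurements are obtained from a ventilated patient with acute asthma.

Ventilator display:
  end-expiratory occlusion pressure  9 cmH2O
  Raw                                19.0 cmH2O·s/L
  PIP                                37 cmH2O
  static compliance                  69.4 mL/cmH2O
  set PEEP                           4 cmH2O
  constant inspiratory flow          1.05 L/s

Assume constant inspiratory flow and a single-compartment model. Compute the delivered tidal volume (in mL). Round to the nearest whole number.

Total PEEP = 9 cmH2O (set 4 + intrinsic 5); this is the baseline alveolar pressure.
Equation of motion (constant flow): PIP = Vt/C + R·V̇ + PEEP.
Vt/C = PIP − R·V̇ − PEEP = 37 − 19.95 − 9 = 8.05 cmH2O.
Vt = C × 8.05 = 69.4 × 8.05 = 558.67 mL.

559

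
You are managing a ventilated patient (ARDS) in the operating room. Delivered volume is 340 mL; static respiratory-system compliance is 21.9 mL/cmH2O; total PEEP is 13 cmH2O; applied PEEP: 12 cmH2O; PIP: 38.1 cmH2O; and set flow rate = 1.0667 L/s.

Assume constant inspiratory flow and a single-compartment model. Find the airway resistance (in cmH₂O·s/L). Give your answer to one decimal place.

9.0

Total PEEP = 13 cmH2O (set 12 + intrinsic 1); this is the baseline alveolar pressure.
Equation of motion (constant flow): PIP = Vt/C + R·V̇ + PEEP.
R·V̇ = PIP − Vt/C − PEEP = 38.1 − 340/21.9 − 13 = 38.1 − 15.525 − 13 = 9.575 cmH2O.
R = 9.575 / 1.0667 = 8.976 cmH2O·s/L.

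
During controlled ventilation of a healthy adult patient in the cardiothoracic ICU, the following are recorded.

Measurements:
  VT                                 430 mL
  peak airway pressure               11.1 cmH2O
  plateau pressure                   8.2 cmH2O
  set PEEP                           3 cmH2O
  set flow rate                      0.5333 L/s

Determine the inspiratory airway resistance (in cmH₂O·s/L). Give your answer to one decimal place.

5.4

Raw = (PIP − Pplat) / flow = (11.1 − 8.2) / 0.5333 = 2.9 / 0.5333 = 5.438 cmH2O·s/L.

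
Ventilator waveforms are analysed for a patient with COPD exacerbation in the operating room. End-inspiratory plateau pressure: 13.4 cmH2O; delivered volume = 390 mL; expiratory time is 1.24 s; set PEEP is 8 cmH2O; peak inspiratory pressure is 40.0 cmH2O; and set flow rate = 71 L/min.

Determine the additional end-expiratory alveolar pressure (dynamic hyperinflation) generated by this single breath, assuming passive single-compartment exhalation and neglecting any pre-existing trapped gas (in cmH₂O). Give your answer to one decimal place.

2.5

Flow: 71 L/min ÷ 60 = 1.1833 L/s.
R = (PIP − Pplat)/V̇ = (40.0 − 13.4) / 1.1833 = 26.6/1.1833 = 22.48 cmH2O·s/L.
C = Vt/(Pplat − PEEP) = 390.0 / (13.4 − 8) = 390.0/5.4 = 72.222 mL/cmH2O.
τ = R × C = 22.48 × 0.07222 L/cmH2O = 1.624 s.
Fraction remaining = e^(−Te/τ) = e^(−1.24/1.624) = 0.466; trapped volume = 390.0 × 0.466 = 181.74 mL.
Additional alveolar pressure from trapping ≈ V_trapped / C = 181.74 / 72.222 = 2.516 cmH2O.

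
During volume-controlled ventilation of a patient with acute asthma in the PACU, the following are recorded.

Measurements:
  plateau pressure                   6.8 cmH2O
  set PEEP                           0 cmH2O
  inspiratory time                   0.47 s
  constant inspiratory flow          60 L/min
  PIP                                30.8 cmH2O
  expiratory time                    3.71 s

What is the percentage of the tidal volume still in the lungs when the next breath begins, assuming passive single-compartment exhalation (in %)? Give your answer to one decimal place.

Flow: 60 L/min ÷ 60 = 1 L/s.
Vt = flow × Ti = 1 L/s × 0.47 s × 1000 mL/L = 470.0 mL.
R = (PIP − Pplat)/V̇ = (30.8 − 6.8) / 1 = 24.0/1 = 24.0 cmH2O·s/L.
C = Vt/(Pplat − PEEP) = 470.0 / (6.8 − 0) = 470.0/6.8 = 69.118 mL/cmH2O.
τ = R × C = 24.0 × 0.06912 L/cmH2O = 1.659 s.
Fraction remaining at end-expiration = e^(−Te/τ) = e^(−3.71/1.659) = 0.1069 → 10.69%.

10.7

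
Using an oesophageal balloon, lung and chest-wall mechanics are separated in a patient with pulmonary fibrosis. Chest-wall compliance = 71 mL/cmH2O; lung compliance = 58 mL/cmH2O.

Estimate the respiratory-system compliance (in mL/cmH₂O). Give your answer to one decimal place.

31.9

Lung and chest wall are elastances in series: 1/Crs = 1/CL + 1/Ccw.
1/Crs = 1/58 + 1/71 = 0.03133.
Crs = 31.918 mL/cmH2O.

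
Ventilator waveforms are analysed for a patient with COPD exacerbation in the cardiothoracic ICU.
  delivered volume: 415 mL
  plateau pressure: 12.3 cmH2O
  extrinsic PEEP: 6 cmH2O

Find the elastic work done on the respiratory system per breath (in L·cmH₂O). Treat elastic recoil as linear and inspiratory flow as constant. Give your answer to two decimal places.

1.31

Elastic work ≈ ½ × (Pplat − PEEP) × Vt = 0.5 × (12.3 − 6) × 0.415 L = 0.5 × 6.3 × 0.415 = 1.307 L·cmH2O.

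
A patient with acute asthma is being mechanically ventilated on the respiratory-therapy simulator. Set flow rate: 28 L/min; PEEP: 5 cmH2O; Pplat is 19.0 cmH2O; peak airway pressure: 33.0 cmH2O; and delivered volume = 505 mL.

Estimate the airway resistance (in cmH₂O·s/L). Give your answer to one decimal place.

30.0

Flow: 28 L/min ÷ 60 = 0.4667 L/s.
Raw = (PIP − Pplat) / flow = (33.0 − 19.0) / 0.4667 = 14.0 / 0.4667 = 29.998 cmH2O·s/L.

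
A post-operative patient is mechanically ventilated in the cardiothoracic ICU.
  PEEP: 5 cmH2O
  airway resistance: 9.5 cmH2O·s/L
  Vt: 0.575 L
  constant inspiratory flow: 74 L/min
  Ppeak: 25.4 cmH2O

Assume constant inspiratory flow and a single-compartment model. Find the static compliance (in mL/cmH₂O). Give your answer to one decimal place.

Flow: 74 L/min ÷ 60 = 1.2333 L/s.
Equation of motion (constant flow): PIP = Vt/C + R·V̇ + PEEP.
Vt/C = PIP − R·V̇ − PEEP = 25.4 − 9.5×1.2333 − 5 = 25.4 − 11.716 − 5 = 8.684 cmH2O.
C = Vt / 8.684 = 575 / 8.684 = 66.214 mL/cmH2O.

66.2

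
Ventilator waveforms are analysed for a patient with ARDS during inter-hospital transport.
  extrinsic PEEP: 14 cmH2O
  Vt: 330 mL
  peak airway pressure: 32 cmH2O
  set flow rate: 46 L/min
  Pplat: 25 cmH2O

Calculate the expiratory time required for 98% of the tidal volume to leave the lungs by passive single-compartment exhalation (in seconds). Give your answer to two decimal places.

Flow: 46 L/min ÷ 60 = 0.7667 L/s.
R = (PIP − Pplat)/V̇ = (32 − 25) / 0.7667 = 7.0/0.7667 = 9.13 cmH2O·s/L.
C = Vt/(Pplat − PEEP) = 330.0 / (25 − 14) = 330.0/11.0 = 30.0 mL/cmH2O.
τ = R × C = 9.13 × 0.03 L/cmH2O = 0.2739 s.
t = −τ·ln(1 − 0.98) = −0.2739·ln(0.02) = 1.072 s.

1.07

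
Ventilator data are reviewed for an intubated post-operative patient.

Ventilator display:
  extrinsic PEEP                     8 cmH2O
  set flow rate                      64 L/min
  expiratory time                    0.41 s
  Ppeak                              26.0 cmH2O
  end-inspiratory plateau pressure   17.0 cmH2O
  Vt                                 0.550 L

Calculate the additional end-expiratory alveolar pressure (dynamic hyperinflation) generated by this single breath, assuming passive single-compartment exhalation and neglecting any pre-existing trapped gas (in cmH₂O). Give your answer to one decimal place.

4.1

Flow: 64 L/min ÷ 60 = 1.0667 L/s.
R = (PIP − Pplat)/V̇ = (26.0 − 17.0) / 1.0667 = 9.0/1.0667 = 8.437 cmH2O·s/L.
C = Vt/(Pplat − PEEP) = 550.0 / (17.0 − 8) = 550.0/9.0 = 61.111 mL/cmH2O.
τ = R × C = 8.437 × 0.06111 L/cmH2O = 0.5156 s.
Fraction remaining = e^(−Te/τ) = e^(−0.41/0.5156) = 0.4515; trapped volume = 550.0 × 0.4515 = 248.33 mL.
Additional alveolar pressure from trapping ≈ V_trapped / C = 248.33 / 61.111 = 4.064 cmH2O.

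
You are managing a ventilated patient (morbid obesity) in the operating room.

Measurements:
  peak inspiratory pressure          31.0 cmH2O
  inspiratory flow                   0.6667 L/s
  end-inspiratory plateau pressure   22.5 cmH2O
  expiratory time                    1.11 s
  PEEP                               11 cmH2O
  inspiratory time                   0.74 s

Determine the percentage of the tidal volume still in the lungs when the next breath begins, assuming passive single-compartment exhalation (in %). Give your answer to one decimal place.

Vt = flow × Ti = 0.6667 L/s × 0.74 s × 1000 mL/L = 493.36 mL.
R = (PIP − Pplat)/V̇ = (31.0 − 22.5) / 0.6667 = 8.5/0.6667 = 12.749 cmH2O·s/L.
C = Vt/(Pplat − PEEP) = 493.36 / (22.5 − 11) = 493.36/11.5 = 42.901 mL/cmH2O.
τ = R × C = 12.749 × 0.0429 L/cmH2O = 0.5469 s.
Fraction remaining at end-expiration = e^(−Te/τ) = e^(−1.11/0.5469) = 0.1314 → 13.14%.

13.1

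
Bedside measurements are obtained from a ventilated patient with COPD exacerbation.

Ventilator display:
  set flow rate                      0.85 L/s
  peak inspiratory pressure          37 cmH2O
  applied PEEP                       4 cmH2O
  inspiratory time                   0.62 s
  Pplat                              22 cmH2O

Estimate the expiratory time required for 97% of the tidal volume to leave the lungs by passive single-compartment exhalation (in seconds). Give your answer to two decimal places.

1.81

Vt = flow × Ti = 0.85 L/s × 0.62 s × 1000 mL/L = 527.0 mL.
R = (PIP − Pplat)/V̇ = (37 − 22) / 0.85 = 15.0/0.85 = 17.647 cmH2O·s/L.
C = Vt/(Pplat − PEEP) = 527.0 / (22 − 4) = 527.0/18.0 = 29.278 mL/cmH2O.
τ = R × C = 17.647 × 0.02928 L/cmH2O = 0.5167 s.
t = −τ·ln(1 − 0.97) = −0.5167·ln(0.03) = 1.812 s.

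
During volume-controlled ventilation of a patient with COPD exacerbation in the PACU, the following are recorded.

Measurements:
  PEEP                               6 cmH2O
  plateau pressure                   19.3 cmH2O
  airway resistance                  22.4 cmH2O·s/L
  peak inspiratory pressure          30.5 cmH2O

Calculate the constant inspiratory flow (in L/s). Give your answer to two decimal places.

0.50

flow = (PIP − Pplat) / Raw = 11.2 / 22.4 = 0.5 L/s.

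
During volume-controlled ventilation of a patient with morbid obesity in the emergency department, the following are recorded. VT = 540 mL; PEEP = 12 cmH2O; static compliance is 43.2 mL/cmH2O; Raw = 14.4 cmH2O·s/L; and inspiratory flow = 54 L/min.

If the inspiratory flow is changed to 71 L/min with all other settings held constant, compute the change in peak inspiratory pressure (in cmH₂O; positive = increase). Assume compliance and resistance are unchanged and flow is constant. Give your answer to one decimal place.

4.1

Flow: 54 L/min ÷ 60 = 0.9 L/s.
New flow: 71 L/min ÷ 60 = 1.1833 L/s.
PIP = Vt/C + R·V̇ + PEEP (constant-flow equation of motion).
Only the resistive term changes: ΔPIP = R × ΔV̇ = 14.4 × (1.1833 − 0.9) = 14.4 × 0.2833 = 4.08 cmH2O.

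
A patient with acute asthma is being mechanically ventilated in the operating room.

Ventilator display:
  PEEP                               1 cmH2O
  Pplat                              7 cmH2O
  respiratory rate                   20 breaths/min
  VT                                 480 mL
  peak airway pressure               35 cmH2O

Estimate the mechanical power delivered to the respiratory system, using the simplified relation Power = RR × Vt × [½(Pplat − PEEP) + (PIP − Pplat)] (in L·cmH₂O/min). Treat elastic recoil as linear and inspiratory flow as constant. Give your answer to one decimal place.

297.6

Per-breath work = Vt × [½(Pplat−PEEP) + (PIP−Pplat)] = 0.480 × [0.5×6.0 + 28.0] = 0.480 × 31.0 = 14.88 L·cmH2O.
Power = 20 × 14.88 = 297.6 L·cmH2O/min.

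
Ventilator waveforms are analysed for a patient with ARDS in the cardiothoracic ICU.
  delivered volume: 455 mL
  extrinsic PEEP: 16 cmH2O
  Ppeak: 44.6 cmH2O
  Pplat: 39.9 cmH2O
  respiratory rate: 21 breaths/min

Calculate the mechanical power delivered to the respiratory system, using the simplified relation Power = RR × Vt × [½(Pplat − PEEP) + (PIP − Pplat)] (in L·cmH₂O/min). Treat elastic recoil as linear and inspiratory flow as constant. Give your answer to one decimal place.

159.1

Per-breath work = Vt × [½(Pplat−PEEP) + (PIP−Pplat)] = 0.455 × [0.5×23.9 + 4.7] = 0.455 × 16.65 = 7.576 L·cmH2O.
Power = 21 × 7.576 = 159.1 L·cmH2O/min.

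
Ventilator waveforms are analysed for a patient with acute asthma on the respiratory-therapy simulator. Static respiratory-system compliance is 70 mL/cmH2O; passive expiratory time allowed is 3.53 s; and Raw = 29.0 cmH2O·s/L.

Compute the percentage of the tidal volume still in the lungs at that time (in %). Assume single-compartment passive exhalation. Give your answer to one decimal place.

τ = R × C = 29.0 × 70 mL/cmH2O = 29.0 × 0.070 L/cmH2O = 2.03 s.
Passive exhalation: V(t)/V₀ = e^(−t/τ) = e^(−3.53/2.03) = 0.1757.
Fraction remaining = 0.1757 → 17.57%.

17.6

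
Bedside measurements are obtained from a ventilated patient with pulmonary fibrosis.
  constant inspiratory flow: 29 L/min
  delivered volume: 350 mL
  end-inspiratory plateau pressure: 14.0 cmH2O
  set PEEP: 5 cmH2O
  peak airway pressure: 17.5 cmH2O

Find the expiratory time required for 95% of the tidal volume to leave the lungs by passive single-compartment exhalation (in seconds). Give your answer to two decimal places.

0.84

Flow: 29 L/min ÷ 60 = 0.4833 L/s.
R = (PIP − Pplat)/V̇ = (17.5 − 14.0) / 0.4833 = 3.5/0.4833 = 7.242 cmH2O·s/L.
C = Vt/(Pplat − PEEP) = 350.0 / (14.0 − 5) = 350.0/9.0 = 38.889 mL/cmH2O.
τ = R × C = 7.242 × 0.03889 L/cmH2O = 0.2816 s.
t = −τ·ln(1 − 0.95) = −0.2816·ln(0.05) = 0.8436 s.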